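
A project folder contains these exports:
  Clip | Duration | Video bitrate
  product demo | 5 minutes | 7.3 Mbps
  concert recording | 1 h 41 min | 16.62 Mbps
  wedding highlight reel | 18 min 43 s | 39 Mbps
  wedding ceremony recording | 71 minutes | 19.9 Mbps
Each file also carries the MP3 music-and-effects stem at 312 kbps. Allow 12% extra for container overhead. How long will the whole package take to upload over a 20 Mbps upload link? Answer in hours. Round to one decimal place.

3.7 hours

Audio: 312 kbps = 0.312 Mbps.
product demo: 7.612 Mbps × 300 s × 1.12 = 2557.6 Mb
concert recording: 16.932 Mbps × 6060 s × 1.12 = 114920.9 Mb
wedding highlight reel: 39.312 Mbps × 1123 s × 1.12 = 49445.1 Mb
wedding ceremony recording: 20.212 Mbps × 4260 s × 1.12 = 96435.5 Mb
Total: 263359.1 Mb = 32919.9 MB.
At 20 Mbps: 263359.1 / 20 = 13168 s ≈ 3.66 hours.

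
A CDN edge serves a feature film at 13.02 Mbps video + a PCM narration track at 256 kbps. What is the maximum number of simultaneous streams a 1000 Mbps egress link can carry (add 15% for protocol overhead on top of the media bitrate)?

Audio: 256 kbps = 0.256 Mbps.
Per-viewer media rate: 13.276 Mbps.
On the wire with 15% overhead: 15.267 Mbps.
1000 Mbps = 1,000 Mbps; 1,000 / 15.267 = 65.50 → 65 viewers.

65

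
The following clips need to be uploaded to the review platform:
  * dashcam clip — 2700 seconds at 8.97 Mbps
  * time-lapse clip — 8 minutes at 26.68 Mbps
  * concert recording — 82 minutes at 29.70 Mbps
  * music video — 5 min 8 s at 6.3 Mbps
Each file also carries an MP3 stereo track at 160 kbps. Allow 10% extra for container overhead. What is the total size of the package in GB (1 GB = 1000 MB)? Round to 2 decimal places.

Audio: 160 kbps = 0.160 Mbps.
dashcam clip: 9.130 Mbps × 2700 s × 1.10 = 27116.1 Mb
time-lapse clip: 26.840 Mbps × 480 s × 1.10 = 14171.5 Mb
concert recording: 29.860 Mbps × 4920 s × 1.10 = 161602.3 Mb
music video: 6.460 Mbps × 308 s × 1.10 = 2188.6 Mb
Total: 205078.6 Mb = 25634.8 MB.
= 25.63 GB.

25.63 GB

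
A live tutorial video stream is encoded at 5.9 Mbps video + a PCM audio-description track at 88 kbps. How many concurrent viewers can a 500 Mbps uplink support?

Audio: 88 kbps = 0.088 Mbps.
Per-viewer media rate: 5.988 Mbps.
500 Mbps = 500.0 Mbps; 500.0 / 5.988 = 83.50 → 83 viewers.

83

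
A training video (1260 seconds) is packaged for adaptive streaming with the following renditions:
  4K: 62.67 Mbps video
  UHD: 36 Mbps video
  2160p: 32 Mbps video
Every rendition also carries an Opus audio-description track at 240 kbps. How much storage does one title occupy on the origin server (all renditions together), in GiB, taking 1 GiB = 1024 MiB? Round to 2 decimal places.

Audio: 240 kbps = 0.240 Mbps.
Sum of rendition bitrates: (62.67+0.240) + (36+0.240) + (32+0.240) = 131.390 Mbps.
× 1260 s = 165,551 Mb = 20,694 MB = 19.27 GiB.

19.27 GiB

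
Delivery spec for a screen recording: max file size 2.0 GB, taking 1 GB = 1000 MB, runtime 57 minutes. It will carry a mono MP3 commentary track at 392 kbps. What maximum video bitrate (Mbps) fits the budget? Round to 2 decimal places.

Budget: 2.0 GB = 16000.0 Mb.
57 min = 3420 s
Total bitrate budget: 16000.0 Mb / 3420 s = 4.678 Mbps.
Audio: 392 kbps = 0.392 Mbps.
Video: 4.678 − 0.392 = 4.286 Mbps.

4.29 Mbps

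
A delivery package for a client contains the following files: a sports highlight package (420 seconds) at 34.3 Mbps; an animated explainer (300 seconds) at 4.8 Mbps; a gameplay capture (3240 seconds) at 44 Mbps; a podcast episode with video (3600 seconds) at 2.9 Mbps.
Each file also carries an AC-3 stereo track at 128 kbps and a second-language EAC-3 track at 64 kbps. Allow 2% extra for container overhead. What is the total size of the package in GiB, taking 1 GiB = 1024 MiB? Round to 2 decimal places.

20.22 GiB

Audio total: 128 + 64 = 192 kbps = 0.192 Mbps.
sports highlight package: 34.492 Mbps × 420 s × 1.02 = 14776.4 Mb
animated explainer: 4.992 Mbps × 300 s × 1.02 = 1527.6 Mb
gameplay capture: 44.192 Mbps × 3240 s × 1.02 = 146045.7 Mb
podcast episode with video: 3.092 Mbps × 3600 s × 1.02 = 11353.8 Mb
Total: 173703.5 Mb = 21712.9 MB.
= 20.22 GiB.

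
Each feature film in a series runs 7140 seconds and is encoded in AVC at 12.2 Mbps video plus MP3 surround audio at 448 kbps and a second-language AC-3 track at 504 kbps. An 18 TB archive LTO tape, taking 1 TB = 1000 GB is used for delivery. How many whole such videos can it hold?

Audio total: 448 + 504 = 952 kbps = 0.952 Mbps.
Total bitrate: 13.152 Mbps.
Per item: 13.152 Mbps × 7140 s = 93,905 Mb = 11,738 MB.
Capacity: 18 TB = 144,000,000 Mb; 1533.46 items → 1533 complete.

1533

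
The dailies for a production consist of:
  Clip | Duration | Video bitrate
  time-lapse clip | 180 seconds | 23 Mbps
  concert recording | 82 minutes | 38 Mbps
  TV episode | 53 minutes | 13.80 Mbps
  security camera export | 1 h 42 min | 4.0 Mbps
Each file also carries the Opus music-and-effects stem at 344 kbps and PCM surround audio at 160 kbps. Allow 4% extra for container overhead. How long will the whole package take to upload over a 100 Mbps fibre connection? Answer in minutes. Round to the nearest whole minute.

46 minutes

Audio total: 344 + 160 = 504 kbps = 0.504 Mbps.
time-lapse clip: 23.504 Mbps × 180 s × 1.04 = 4399.9 Mb
concert recording: 38.504 Mbps × 4920 s × 1.04 = 197017.3 Mb
TV episode: 14.304 Mbps × 3180 s × 1.04 = 47306.2 Mb
security camera export: 4.504 Mbps × 6120 s × 1.04 = 28667.1 Mb
Total: 277390.5 Mb = 34673.8 MB.
At 100 Mbps: 277390.5 / 100 = 2774 s ≈ 46.2 minutes.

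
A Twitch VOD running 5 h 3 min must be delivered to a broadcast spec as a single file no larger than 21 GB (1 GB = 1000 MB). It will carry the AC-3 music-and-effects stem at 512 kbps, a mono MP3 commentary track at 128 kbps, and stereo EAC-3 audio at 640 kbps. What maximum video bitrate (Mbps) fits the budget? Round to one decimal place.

8.0 Mbps

Budget: 21 GB = 168000.0 Mb.
5 h 3 min = 303 min = 18180 s
Total bitrate budget: 168000.0 Mb / 18180 s = 9.241 Mbps.
Audio total: 512 + 128 + 640 = 1280 kbps = 1.280 Mbps.
Video: 9.241 − 1.280 = 7.961 Mbps.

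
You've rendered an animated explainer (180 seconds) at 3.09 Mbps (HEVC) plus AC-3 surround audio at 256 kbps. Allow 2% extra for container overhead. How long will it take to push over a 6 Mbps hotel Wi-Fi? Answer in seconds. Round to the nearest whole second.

102 seconds

Audio: 256 kbps = 0.256 Mbps.
Total bitrate: 3.346 Mbps.
File: 3.346 Mbps × 180 s = 602.3 Mb.
With 2% container overhead: ×1.02. → 614.3 Mb.
At 6 Mbps: 614.3 / 6 = 102.4 s ≈ 102 seconds.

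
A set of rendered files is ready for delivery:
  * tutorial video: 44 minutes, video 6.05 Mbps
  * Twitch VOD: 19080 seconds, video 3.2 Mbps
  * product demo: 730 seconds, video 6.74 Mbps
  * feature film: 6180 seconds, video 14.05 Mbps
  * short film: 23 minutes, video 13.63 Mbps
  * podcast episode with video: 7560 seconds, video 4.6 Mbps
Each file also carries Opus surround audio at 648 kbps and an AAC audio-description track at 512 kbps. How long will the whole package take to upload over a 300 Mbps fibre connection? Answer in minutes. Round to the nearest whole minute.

15 minutes

Audio total: 648 + 512 = 1160 kbps = 1.160 Mbps.
tutorial video: 7.210 Mbps × 2640 s = 19034.4 Mb
Twitch VOD: 4.360 Mbps × 19080 s = 83188.8 Mb
product demo: 7.900 Mbps × 730 s = 5767.0 Mb
feature film: 15.210 Mbps × 6180 s = 93997.8 Mb
short film: 14.790 Mbps × 1380 s = 20410.2 Mb
podcast episode with video: 5.760 Mbps × 7560 s = 43545.6 Mb
Total: 265943.8 Mb = 33243.0 MB.
At 300 Mbps: 265943.8 / 300 = 886 s ≈ 14.8 minutes.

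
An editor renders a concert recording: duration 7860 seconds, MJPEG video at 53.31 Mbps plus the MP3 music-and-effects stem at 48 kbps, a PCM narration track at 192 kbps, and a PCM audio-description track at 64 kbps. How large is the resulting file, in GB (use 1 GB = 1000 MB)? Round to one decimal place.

52.7 GB

Audio total: 48 + 192 + 64 = 304 kbps = 0.304 Mbps.
Total bitrate: 53.31 + 0.304 = 53.614 Mbps.
Stream data: 53.614 Mbps × 7860 s = 421406.0 Mb.
421,406 Mb ÷ 8 = 52,676 MB → 52.68 GB.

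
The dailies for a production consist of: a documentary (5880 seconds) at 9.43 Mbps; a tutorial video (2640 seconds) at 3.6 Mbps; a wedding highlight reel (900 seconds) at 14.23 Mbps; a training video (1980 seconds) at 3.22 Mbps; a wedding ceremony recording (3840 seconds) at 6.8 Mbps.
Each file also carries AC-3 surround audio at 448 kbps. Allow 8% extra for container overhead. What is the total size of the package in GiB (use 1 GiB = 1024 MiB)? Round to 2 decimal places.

14.72 GiB

Audio: 448 kbps = 0.448 Mbps.
documentary: 9.878 Mbps × 5880 s × 1.08 = 62729.3 Mb
tutorial video: 4.048 Mbps × 2640 s × 1.08 = 11541.7 Mb
wedding highlight reel: 14.678 Mbps × 900 s × 1.08 = 14267.0 Mb
training video: 3.668 Mbps × 1980 s × 1.08 = 7843.7 Mb
wedding ceremony recording: 7.248 Mbps × 3840 s × 1.08 = 30058.9 Mb
Total: 126440.5 Mb = 15805.1 MB.
= 14.72 GiB.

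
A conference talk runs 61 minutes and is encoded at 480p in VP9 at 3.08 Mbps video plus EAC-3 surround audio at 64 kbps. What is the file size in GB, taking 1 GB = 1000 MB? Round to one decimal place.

61 min = 3660 s
Audio: 64 kbps = 0.064 Mbps.
Total bitrate: 3.08 + 0.064 = 3.144 Mbps.
Stream data: 3.144 Mbps × 3660 s = 11507.0 Mb.
11,507 Mb ÷ 8 = 1,438 MB → 1.438 GB.

1.4 GB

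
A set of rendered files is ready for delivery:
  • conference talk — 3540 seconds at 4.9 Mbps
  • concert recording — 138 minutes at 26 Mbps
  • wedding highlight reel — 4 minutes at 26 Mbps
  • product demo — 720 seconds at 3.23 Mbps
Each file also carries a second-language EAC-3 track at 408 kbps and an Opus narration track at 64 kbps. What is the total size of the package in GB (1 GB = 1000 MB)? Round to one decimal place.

30.9 GB

Audio total: 408 + 64 = 472 kbps = 0.472 Mbps.
conference talk: 5.372 Mbps × 3540 s = 19016.9 Mb
concert recording: 26.472 Mbps × 8280 s = 219188.2 Mb
wedding highlight reel: 26.472 Mbps × 240 s = 6353.3 Mb
product demo: 3.702 Mbps × 720 s = 2665.4 Mb
Total: 247223.8 Mb = 30903.0 MB.
= 30.90 GB.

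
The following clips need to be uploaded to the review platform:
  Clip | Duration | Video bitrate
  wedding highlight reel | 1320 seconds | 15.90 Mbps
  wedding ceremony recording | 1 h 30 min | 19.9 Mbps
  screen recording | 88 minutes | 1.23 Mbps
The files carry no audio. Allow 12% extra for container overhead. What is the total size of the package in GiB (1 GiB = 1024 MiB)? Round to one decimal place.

wedding highlight reel: 15.900 Mbps × 1320 s × 1.12 = 23506.6 Mb
wedding ceremony recording: 19.900 Mbps × 5400 s × 1.12 = 120355.2 Mb
screen recording: 1.230 Mbps × 5280 s × 1.12 = 7273.7 Mb
Total: 151135.5 Mb = 18891.9 MB.
= 17.59 GiB.

17.6 GiB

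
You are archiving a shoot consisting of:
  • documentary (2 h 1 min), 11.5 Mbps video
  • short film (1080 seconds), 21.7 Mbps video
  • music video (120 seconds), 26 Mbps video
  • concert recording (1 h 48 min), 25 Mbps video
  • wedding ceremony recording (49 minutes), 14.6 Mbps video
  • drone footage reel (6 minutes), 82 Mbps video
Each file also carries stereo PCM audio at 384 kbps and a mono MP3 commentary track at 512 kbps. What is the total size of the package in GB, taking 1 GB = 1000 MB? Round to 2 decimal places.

Audio total: 384 + 512 = 896 kbps = 0.896 Mbps.
documentary: 12.396 Mbps × 7260 s = 89995.0 Mb
short film: 22.596 Mbps × 1080 s = 24403.7 Mb
music video: 26.896 Mbps × 120 s = 3227.5 Mb
concert recording: 25.896 Mbps × 6480 s = 167806.1 Mb
wedding ceremony recording: 15.496 Mbps × 2940 s = 45558.2 Mb
drone footage reel: 82.896 Mbps × 360 s = 29842.6 Mb
Total: 360833.0 Mb = 45104.1 MB.
= 45.10 GB.

45.10 GB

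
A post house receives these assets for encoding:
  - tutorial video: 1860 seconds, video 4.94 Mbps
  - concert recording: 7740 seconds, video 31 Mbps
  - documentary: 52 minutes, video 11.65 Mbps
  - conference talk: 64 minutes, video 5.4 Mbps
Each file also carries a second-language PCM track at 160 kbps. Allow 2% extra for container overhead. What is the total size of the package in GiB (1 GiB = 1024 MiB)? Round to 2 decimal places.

Audio: 160 kbps = 0.160 Mbps.
tutorial video: 5.100 Mbps × 1860 s × 1.02 = 9675.7 Mb
concert recording: 31.160 Mbps × 7740 s × 1.02 = 246002.0 Mb
documentary: 11.810 Mbps × 3120 s × 1.02 = 37584.1 Mb
conference talk: 5.560 Mbps × 3840 s × 1.02 = 21777.4 Mb
Total: 315039.2 Mb = 39379.9 MB.
= 36.68 GiB.

36.68 GiB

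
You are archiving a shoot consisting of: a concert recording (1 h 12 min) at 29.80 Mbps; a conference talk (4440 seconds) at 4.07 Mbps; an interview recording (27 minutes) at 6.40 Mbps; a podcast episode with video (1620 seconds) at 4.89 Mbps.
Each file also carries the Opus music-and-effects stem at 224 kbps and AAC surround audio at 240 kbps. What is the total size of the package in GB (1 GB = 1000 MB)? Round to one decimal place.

21.3 GB

Audio total: 224 + 240 = 464 kbps = 0.464 Mbps.
concert recording: 30.264 Mbps × 4320 s = 130740.5 Mb
conference talk: 4.534 Mbps × 4440 s = 20131.0 Mb
interview recording: 6.864 Mbps × 1620 s = 11119.7 Mb
podcast episode with video: 5.354 Mbps × 1620 s = 8673.5 Mb
Total: 170664.6 Mb = 21333.1 MB.
= 21.33 GB.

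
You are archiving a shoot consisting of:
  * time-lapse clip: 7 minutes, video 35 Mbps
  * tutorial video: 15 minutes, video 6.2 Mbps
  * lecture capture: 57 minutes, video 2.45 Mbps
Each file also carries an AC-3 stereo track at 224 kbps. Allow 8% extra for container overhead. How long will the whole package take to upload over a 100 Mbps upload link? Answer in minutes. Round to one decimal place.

Audio: 224 kbps = 0.224 Mbps.
time-lapse clip: 35.224 Mbps × 420 s × 1.08 = 15977.6 Mb
tutorial video: 6.424 Mbps × 900 s × 1.08 = 6244.1 Mb
lecture capture: 2.674 Mbps × 3420 s × 1.08 = 9876.7 Mb
Total: 32098.4 Mb = 4012.3 MB.
At 100 Mbps: 32098.4 / 100 = 321 s ≈ 5.35 minutes.

5.3 minutes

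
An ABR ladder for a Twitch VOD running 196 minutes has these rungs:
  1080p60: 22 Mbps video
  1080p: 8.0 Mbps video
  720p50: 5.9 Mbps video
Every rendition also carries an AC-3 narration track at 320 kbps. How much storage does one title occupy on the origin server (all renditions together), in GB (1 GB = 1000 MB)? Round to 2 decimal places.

196 min = 11760 s
Audio: 320 kbps = 0.320 Mbps.
Sum of rendition bitrates: (22+0.320) + (8.0+0.320) + (5.9+0.320) = 36.860 Mbps.
× 11760 s = 433,474 Mb = 54,184 MB = 54.18 GB.

54.18 GB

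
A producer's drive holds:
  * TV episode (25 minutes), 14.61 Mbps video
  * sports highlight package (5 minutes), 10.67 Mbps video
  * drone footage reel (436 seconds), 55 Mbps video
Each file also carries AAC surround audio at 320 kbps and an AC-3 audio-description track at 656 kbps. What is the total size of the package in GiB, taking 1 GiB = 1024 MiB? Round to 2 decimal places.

5.97 GiB

Audio total: 320 + 656 = 976 kbps = 0.976 Mbps.
TV episode: 15.586 Mbps × 1500 s = 23379.0 Mb
sports highlight package: 11.646 Mbps × 300 s = 3493.8 Mb
drone footage reel: 55.976 Mbps × 436 s = 24405.5 Mb
Total: 51278.3 Mb = 6409.8 MB.
= 5.970 GiB.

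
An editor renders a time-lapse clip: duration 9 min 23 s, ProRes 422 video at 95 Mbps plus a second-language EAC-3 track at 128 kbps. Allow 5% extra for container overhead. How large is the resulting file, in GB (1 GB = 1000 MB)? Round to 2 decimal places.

9 min 23 s = 563 s
Audio: 128 kbps = 0.128 Mbps.
Total bitrate: 95 + 0.128 = 95.128 Mbps.
Stream data: 95.128 Mbps × 563 s = 53557.1 Mb.
With 5% container overhead: ×1.05.
56,235 Mb ÷ 8 = 7,029 MB → 7.029 GB.

7.03 GB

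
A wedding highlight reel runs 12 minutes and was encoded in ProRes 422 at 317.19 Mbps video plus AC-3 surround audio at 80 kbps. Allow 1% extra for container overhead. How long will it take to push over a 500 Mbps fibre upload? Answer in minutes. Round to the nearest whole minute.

12 min = 720 s
Audio: 80 kbps = 0.080 Mbps.
Total bitrate: 317.270 Mbps.
File: 317.270 Mbps × 720 s = 228434.4 Mb.
With 1% container overhead: ×1.01. → 230718.7 Mb.
At 500 Mbps: 230718.7 / 500 = 461.4 s ≈ 7.69 minutes.

8 minutes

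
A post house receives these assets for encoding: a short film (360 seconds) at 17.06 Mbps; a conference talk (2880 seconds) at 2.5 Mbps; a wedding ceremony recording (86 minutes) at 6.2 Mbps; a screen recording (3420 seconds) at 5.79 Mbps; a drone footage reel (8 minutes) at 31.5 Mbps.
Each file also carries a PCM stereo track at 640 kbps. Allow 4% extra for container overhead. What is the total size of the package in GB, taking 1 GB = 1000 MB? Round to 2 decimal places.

Audio: 640 kbps = 0.640 Mbps.
short film: 17.700 Mbps × 360 s × 1.04 = 6626.9 Mb
conference talk: 3.140 Mbps × 2880 s × 1.04 = 9404.9 Mb
wedding ceremony recording: 6.840 Mbps × 5160 s × 1.04 = 36706.2 Mb
screen recording: 6.430 Mbps × 3420 s × 1.04 = 22870.2 Mb
drone footage reel: 32.140 Mbps × 480 s × 1.04 = 16044.3 Mb
Total: 91652.5 Mb = 11456.6 MB.
= 11.46 GB.

11.46 GB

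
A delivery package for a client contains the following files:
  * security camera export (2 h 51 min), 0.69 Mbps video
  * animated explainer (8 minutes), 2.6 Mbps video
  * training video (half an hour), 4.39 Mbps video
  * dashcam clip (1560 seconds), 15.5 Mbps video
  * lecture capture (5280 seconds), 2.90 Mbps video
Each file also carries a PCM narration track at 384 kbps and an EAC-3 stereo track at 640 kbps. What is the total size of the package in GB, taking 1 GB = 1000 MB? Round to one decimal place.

9.4 GB

Audio total: 384 + 640 = 1024 kbps = 1.024 Mbps.
security camera export: 1.714 Mbps × 10260 s = 17585.6 Mb
animated explainer: 3.624 Mbps × 480 s = 1739.5 Mb
training video: 5.414 Mbps × 1800 s = 9745.2 Mb
dashcam clip: 16.524 Mbps × 1560 s = 25777.4 Mb
lecture capture: 3.924 Mbps × 5280 s = 20718.7 Mb
Total: 75566.5 Mb = 9445.8 MB.
= 9.446 GB.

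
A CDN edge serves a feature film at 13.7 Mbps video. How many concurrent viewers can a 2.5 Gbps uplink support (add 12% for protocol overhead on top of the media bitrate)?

162

On the wire with 12% overhead: 15.344 Mbps.
2.5 Gbps = 2,500 Mbps; 2,500 / 15.344 = 162.93 → 162 viewers.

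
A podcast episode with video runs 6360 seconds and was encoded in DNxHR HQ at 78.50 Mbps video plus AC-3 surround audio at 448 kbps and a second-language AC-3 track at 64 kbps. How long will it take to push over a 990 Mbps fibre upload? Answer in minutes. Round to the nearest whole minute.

8 minutes

Audio total: 448 + 64 = 512 kbps = 0.512 Mbps.
Total bitrate: 79.012 Mbps.
File: 79.012 Mbps × 6360 s = 502516.3 Mb.
At 990 Mbps: 502516.3 / 990 = 507.6 s ≈ 8.46 minutes.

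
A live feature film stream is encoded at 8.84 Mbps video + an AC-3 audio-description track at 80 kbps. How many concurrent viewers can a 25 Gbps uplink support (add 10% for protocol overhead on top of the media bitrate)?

2547

Audio: 80 kbps = 0.080 Mbps.
Per-viewer media rate: 8.920 Mbps.
On the wire with 10% overhead: 9.812 Mbps.
25 Gbps = 25,000 Mbps; 25,000 / 9.812 = 2547.90 → 2547 viewers.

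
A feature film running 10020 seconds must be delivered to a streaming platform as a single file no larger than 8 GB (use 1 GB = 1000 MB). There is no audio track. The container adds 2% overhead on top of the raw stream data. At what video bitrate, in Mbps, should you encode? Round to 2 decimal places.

6.26 Mbps

Budget: 8 GB = 64000.0 Mb.
Stream payload after overhead: 64000.0 / 1.02 = 62745.1 Mb.
Total bitrate budget: 62745.1 Mb / 10020 s = 6.262 Mbps.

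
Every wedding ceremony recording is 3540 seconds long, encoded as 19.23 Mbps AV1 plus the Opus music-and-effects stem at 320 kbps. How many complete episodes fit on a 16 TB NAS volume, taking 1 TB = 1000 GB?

Audio: 320 kbps = 0.320 Mbps.
Total bitrate: 19.550 Mbps.
Per item: 19.550 Mbps × 3540 s = 69,207 Mb = 8,651 MB.
Capacity: 16 TB = 128,000,000 Mb; 1849.52 items → 1849 complete.

1849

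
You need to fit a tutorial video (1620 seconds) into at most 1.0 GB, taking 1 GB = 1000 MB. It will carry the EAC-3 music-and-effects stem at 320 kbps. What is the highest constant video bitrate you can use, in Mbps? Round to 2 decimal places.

4.62 Mbps

Budget: 1.0 GB = 8000.0 Mb.
Total bitrate budget: 8000.0 Mb / 1620 s = 4.938 Mbps.
Audio: 320 kbps = 0.320 Mbps.
Video: 4.938 − 0.320 = 4.618 Mbps.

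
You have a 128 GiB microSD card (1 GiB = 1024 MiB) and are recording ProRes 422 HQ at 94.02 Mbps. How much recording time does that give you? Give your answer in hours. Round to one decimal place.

3.2 hours

Capacity: 128 GiB = 1,099,512 Mb.
Recording time: 1,099,512 / 94.020 = 11,694 s ≈ 3.25 hours.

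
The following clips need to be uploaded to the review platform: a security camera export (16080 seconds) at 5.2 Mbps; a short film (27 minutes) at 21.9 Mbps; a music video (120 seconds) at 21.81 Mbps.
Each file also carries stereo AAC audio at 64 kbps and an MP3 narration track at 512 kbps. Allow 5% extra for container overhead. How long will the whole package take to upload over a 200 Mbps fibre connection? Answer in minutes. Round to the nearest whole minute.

12 minutes

Audio total: 64 + 512 = 576 kbps = 0.576 Mbps.
security camera export: 5.776 Mbps × 16080 s × 1.05 = 97522.0 Mb
short film: 22.476 Mbps × 1620 s × 1.05 = 38231.7 Mb
music video: 22.386 Mbps × 120 s × 1.05 = 2820.6 Mb
Total: 138574.3 Mb = 17321.8 MB.
At 200 Mbps: 138574.3 / 200 = 693 s ≈ 11.5 minutes.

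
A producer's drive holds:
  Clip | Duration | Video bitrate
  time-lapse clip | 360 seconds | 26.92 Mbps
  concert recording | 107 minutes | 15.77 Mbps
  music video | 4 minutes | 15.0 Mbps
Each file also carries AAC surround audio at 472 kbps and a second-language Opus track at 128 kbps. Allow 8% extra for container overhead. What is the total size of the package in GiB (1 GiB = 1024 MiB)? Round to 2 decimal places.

Audio total: 472 + 128 = 600 kbps = 0.600 Mbps.
time-lapse clip: 27.520 Mbps × 360 s × 1.08 = 10699.8 Mb
concert recording: 16.370 Mbps × 6420 s × 1.08 = 113503.0 Mb
music video: 15.600 Mbps × 240 s × 1.08 = 4043.5 Mb
Total: 128246.3 Mb = 16030.8 MB.
= 14.93 GiB.

14.93 GiB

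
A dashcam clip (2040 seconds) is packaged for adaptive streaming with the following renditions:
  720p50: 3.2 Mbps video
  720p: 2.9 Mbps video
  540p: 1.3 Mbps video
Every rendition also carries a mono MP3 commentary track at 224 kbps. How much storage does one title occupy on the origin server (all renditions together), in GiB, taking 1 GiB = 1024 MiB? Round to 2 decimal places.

1.92 GiB

Audio: 224 kbps = 0.224 Mbps.
Sum of rendition bitrates: (3.2+0.224) + (2.9+0.224) + (1.3+0.224) = 8.072 Mbps.
× 2040 s = 16,467 Mb = 2,058 MB = 1.917 GiB.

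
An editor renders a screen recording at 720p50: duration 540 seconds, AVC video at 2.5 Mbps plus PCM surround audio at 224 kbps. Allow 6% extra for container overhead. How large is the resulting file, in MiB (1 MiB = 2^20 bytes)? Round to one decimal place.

185.9 MiB

Audio: 224 kbps = 0.224 Mbps.
Total bitrate: 2.5 + 0.224 = 2.724 Mbps.
Stream data: 2.724 Mbps × 540 s = 1471.0 Mb.
With 6% container overhead: ×1.06.
1,559 Mb = 194,902,200 bytes ÷ 1,048,576 = 185.9 MiB.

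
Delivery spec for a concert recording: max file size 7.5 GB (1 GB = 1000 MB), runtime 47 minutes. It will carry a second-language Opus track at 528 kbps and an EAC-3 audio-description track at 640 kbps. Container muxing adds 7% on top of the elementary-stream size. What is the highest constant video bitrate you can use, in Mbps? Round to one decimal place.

Budget: 7.5 GB = 60000.0 Mb.
Stream payload after overhead: 60000.0 / 1.07 = 56074.8 Mb.
47 min = 2820 s
Total bitrate budget: 56074.8 Mb / 2820 s = 19.885 Mbps.
Audio total: 528 + 640 = 1168 kbps = 1.168 Mbps.
Video: 19.885 − 1.168 = 18.717 Mbps.

18.7 Mbps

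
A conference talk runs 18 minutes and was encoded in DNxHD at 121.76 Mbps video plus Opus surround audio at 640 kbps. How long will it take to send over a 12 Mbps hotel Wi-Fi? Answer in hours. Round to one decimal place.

3.1 hours

18 min = 1080 s
Audio: 640 kbps = 0.640 Mbps.
Total bitrate: 122.400 Mbps.
File: 122.400 Mbps × 1080 s = 132192.0 Mb.
At 12 Mbps: 132192.0 / 12 = 11016.0 s ≈ 3.06 hours.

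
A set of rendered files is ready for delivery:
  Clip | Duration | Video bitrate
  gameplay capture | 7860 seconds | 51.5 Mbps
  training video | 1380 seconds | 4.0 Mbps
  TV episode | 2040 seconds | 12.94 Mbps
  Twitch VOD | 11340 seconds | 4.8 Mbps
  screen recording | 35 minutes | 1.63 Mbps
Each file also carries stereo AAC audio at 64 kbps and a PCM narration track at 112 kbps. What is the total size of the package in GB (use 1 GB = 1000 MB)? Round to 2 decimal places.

62.36 GB

Audio total: 64 + 112 = 176 kbps = 0.176 Mbps.
gameplay capture: 51.676 Mbps × 7860 s = 406173.4 Mb
training video: 4.176 Mbps × 1380 s = 5762.9 Mb
TV episode: 13.116 Mbps × 2040 s = 26756.6 Mb
Twitch VOD: 4.976 Mbps × 11340 s = 56427.8 Mb
screen recording: 1.806 Mbps × 2100 s = 3792.6 Mb
Total: 498913.3 Mb = 62364.2 MB.
= 62.36 GB.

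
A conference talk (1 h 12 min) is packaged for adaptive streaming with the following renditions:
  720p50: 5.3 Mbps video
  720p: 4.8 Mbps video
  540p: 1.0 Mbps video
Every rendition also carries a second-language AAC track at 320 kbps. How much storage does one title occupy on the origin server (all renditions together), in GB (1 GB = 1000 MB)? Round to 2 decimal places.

1 h 12 min = 72 min = 4320 s
Audio: 320 kbps = 0.320 Mbps.
Sum of rendition bitrates: (5.3+0.320) + (4.8+0.320) + (1.0+0.320) = 12.060 Mbps.
× 4320 s = 52,099 Mb = 6,512 MB = 6.512 GB.

6.51 GB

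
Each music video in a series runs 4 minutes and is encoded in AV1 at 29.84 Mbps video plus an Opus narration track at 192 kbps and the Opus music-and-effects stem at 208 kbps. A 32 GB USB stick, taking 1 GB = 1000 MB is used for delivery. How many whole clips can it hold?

4 min = 240 s
Audio total: 192 + 208 = 400 kbps = 0.400 Mbps.
Total bitrate: 30.240 Mbps.
Per item: 30.240 Mbps × 240 s = 7,258 Mb = 907.2 MB.
Capacity: 32 GB = 256,000 Mb; 35.27 items → 35 complete.

35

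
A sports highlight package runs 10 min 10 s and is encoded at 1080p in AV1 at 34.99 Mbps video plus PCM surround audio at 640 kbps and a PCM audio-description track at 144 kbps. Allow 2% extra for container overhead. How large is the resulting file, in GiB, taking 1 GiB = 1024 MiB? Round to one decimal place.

2.6 GiB

10 min 10 s = 610 s
Audio total: 640 + 144 = 784 kbps = 0.784 Mbps.
Total bitrate: 34.99 + 0.784 = 35.774 Mbps.
Stream data: 35.774 Mbps × 610 s = 21822.1 Mb.
With 2% container overhead: ×1.02.
22,259 Mb = 2,782,322,850 bytes ÷ 1,073,741,824 = 2.591 GiB.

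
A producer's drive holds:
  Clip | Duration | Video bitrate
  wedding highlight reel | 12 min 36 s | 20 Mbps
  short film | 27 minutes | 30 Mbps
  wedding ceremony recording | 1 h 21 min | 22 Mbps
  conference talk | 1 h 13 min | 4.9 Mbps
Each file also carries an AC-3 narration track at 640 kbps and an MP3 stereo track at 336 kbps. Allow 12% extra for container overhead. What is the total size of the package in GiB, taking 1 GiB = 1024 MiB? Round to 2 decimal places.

Audio total: 640 + 336 = 976 kbps = 0.976 Mbps.
wedding highlight reel: 20.976 Mbps × 756 s × 1.12 = 17760.8 Mb
short film: 30.976 Mbps × 1620 s × 1.12 = 56202.9 Mb
wedding ceremony recording: 22.976 Mbps × 4860 s × 1.12 = 125063.0 Mb
conference talk: 5.876 Mbps × 4380 s × 1.12 = 28825.3 Mb
Total: 227851.9 Mb = 28481.5 MB.
= 26.53 GiB.

26.53 GiB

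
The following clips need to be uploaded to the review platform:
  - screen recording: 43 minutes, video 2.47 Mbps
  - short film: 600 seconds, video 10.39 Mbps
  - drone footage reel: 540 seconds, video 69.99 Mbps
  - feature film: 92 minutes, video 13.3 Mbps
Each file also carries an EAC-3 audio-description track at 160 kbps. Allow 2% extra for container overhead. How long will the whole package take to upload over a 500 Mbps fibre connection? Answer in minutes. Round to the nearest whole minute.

4 minutes

Audio: 160 kbps = 0.160 Mbps.
screen recording: 2.630 Mbps × 2580 s × 1.02 = 6921.1 Mb
short film: 10.550 Mbps × 600 s × 1.02 = 6456.6 Mb
drone footage reel: 70.150 Mbps × 540 s × 1.02 = 38638.6 Mb
feature film: 13.460 Mbps × 5520 s × 1.02 = 75785.2 Mb
Total: 127801.5 Mb = 15975.2 MB.
At 500 Mbps: 127801.5 / 500 = 256 s ≈ 4.26 minutes.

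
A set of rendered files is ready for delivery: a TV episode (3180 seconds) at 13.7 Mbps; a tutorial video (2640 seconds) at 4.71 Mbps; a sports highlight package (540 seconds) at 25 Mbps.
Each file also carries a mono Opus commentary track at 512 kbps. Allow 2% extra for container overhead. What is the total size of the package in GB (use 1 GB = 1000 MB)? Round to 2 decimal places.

Audio: 512 kbps = 0.512 Mbps.
TV episode: 14.212 Mbps × 3180 s × 1.02 = 46098.0 Mb
tutorial video: 5.222 Mbps × 2640 s × 1.02 = 14061.8 Mb
sports highlight package: 25.512 Mbps × 540 s × 1.02 = 14052.0 Mb
Total: 74211.9 Mb = 9276.5 MB.
= 9.276 GB.

9.28 GB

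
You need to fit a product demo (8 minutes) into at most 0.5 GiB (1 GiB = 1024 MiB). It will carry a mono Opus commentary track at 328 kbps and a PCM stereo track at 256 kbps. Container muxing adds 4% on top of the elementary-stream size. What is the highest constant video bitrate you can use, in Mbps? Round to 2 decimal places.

8.02 Mbps

Budget: 0.5 GiB = 4295.0 Mb.
Stream payload after overhead: 4295.0 / 1.04 = 4129.8 Mb.
8 min = 480 s
Total bitrate budget: 4129.8 Mb / 480 s = 8.604 Mbps.
Audio total: 328 + 256 = 584 kbps = 0.584 Mbps.
Video: 8.604 − 0.584 = 8.020 Mbps.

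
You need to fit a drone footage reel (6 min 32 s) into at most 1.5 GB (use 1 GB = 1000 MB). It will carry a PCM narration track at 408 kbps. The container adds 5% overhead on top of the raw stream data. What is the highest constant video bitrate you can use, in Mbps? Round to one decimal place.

28.7 Mbps

Budget: 1.5 GB = 12000.0 Mb.
Stream payload after overhead: 12000.0 / 1.05 = 11428.6 Mb.
6 min 32 s = 392 s
Total bitrate budget: 11428.6 Mb / 392 s = 29.155 Mbps.
Audio: 408 kbps = 0.408 Mbps.
Video: 29.155 − 0.408 = 28.747 Mbps.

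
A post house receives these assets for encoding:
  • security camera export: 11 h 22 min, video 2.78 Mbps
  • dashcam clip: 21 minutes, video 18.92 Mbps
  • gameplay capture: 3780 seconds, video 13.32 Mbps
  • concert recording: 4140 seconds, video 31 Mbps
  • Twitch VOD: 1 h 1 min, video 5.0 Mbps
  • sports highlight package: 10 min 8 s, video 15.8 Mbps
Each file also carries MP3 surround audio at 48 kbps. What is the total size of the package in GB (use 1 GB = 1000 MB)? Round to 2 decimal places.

Audio: 48 kbps = 0.048 Mbps.
security camera export: 2.828 Mbps × 40920 s = 115721.8 Mb
dashcam clip: 18.968 Mbps × 1260 s = 23899.7 Mb
gameplay capture: 13.368 Mbps × 3780 s = 50531.0 Mb
concert recording: 31.048 Mbps × 4140 s = 128538.7 Mb
Twitch VOD: 5.048 Mbps × 3660 s = 18475.7 Mb
sports highlight package: 15.848 Mbps × 608 s = 9635.6 Mb
Total: 346802.5 Mb = 43350.3 MB.
= 43.35 GB.

43.35 GB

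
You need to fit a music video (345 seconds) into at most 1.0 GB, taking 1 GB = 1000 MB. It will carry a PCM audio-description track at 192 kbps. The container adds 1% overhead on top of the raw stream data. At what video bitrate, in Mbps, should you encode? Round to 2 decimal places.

22.77 Mbps

Budget: 1.0 GB = 8000.0 Mb.
Stream payload after overhead: 8000.0 / 1.01 = 7920.8 Mb.
Total bitrate budget: 7920.8 Mb / 345 s = 22.959 Mbps.
Audio: 192 kbps = 0.192 Mbps.
Video: 22.959 − 0.192 = 22.767 Mbps.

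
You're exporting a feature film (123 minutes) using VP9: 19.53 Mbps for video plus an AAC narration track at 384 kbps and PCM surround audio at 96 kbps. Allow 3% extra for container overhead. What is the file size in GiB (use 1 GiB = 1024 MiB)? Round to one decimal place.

17.7 GiB

123 min = 7380 s
Audio total: 384 + 96 = 480 kbps = 0.480 Mbps.
Total bitrate: 19.53 + 0.480 = 20.010 Mbps.
Stream data: 20.010 Mbps × 7380 s = 147673.8 Mb.
With 3% container overhead: ×1.03.
152,104 Mb = 19,013,001,750 bytes ÷ 1,073,741,824 = 17.71 GiB.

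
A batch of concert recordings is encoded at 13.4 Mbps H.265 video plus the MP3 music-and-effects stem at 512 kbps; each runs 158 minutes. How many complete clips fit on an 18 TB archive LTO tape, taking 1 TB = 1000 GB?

158 min = 9480 s
Audio: 512 kbps = 0.512 Mbps.
Total bitrate: 13.912 Mbps.
Per item: 13.912 Mbps × 9480 s = 131,886 Mb = 16,486 MB.
Capacity: 18 TB = 144,000,000 Mb; 1091.85 items → 1091 complete.

1091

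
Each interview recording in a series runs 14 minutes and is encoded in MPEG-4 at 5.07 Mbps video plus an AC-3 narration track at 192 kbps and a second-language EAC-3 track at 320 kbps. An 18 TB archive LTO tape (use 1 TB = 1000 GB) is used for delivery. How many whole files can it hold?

30710

14 min = 840 s
Audio total: 192 + 320 = 512 kbps = 0.512 Mbps.
Total bitrate: 5.582 Mbps.
Per item: 5.582 Mbps × 840 s = 4,689 Mb = 586.1 MB.
Capacity: 18 TB = 144,000,000 Mb; 30710.96 items → 30710 complete.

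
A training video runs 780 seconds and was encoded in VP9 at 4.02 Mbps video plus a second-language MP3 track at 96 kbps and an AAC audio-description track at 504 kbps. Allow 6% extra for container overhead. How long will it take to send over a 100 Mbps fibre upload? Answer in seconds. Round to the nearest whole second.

Audio total: 96 + 504 = 600 kbps = 0.600 Mbps.
Total bitrate: 4.620 Mbps.
File: 4.620 Mbps × 780 s = 3603.6 Mb.
With 6% container overhead: ×1.06. → 3819.8 Mb.
At 100 Mbps: 3819.8 / 100 = 38.2 s ≈ 38.2 seconds.

38 seconds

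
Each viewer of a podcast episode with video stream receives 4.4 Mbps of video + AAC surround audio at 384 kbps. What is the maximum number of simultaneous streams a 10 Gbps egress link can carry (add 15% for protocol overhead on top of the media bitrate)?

1817

Audio: 384 kbps = 0.384 Mbps.
Per-viewer media rate: 4.784 Mbps.
On the wire with 15% overhead: 5.502 Mbps.
10 Gbps = 10,000 Mbps; 10,000 / 5.502 = 1817.65 → 1817 viewers.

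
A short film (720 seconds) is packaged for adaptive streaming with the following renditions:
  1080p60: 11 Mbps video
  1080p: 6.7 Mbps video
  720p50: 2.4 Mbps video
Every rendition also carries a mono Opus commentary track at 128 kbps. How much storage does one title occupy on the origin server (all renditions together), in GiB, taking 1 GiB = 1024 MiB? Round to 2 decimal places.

1.72 GiB

Audio: 128 kbps = 0.128 Mbps.
Sum of rendition bitrates: (11+0.128) + (6.7+0.128) + (2.4+0.128) = 20.484 Mbps.
× 720 s = 14,748 Mb = 1,844 MB = 1.717 GiB.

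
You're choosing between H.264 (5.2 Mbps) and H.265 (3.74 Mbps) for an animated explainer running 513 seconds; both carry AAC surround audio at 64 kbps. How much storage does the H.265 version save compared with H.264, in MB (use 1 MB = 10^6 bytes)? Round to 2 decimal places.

Audio: 64 kbps = 0.064 Mbps.
H.264: 5.264 Mbps × 513 s = 2700.4 Mb = 337.554 MB.
H.265: 3.804 Mbps × 513 s = 1951.5 Mb = 243.931 MB.
Saving: 337.554 − 243.931 = 93.623 MB.

93.62 MB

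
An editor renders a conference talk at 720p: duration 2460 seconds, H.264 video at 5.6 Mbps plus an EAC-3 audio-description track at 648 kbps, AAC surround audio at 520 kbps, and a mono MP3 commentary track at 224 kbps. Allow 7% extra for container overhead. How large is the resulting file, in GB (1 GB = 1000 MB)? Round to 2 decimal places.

Audio total: 648 + 520 + 224 = 1392 kbps = 1.392 Mbps.
Total bitrate: 5.6 + 1.392 = 6.992 Mbps.
Stream data: 6.992 Mbps × 2460 s = 17200.3 Mb.
With 7% container overhead: ×1.07.
18,404 Mb ÷ 8 = 2,301 MB → 2.301 GB.

2.30 GB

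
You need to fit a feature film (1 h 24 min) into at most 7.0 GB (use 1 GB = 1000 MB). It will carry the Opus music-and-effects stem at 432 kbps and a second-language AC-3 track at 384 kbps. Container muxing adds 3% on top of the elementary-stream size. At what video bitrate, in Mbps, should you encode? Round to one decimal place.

Budget: 7.0 GB = 56000.0 Mb.
Stream payload after overhead: 56000.0 / 1.03 = 54368.9 Mb.
1 h 24 min = 84 min = 5040 s
Total bitrate budget: 54368.9 Mb / 5040 s = 10.787 Mbps.
Audio total: 432 + 384 = 816 kbps = 0.816 Mbps.
Video: 10.787 − 0.816 = 9.971 Mbps.

10.0 Mbps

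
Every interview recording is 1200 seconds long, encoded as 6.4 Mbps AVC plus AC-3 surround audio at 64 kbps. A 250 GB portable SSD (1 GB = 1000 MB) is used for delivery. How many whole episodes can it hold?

257

Audio: 64 kbps = 0.064 Mbps.
Total bitrate: 6.464 Mbps.
Per item: 6.464 Mbps × 1200 s = 7,757 Mb = 969.6 MB.
Capacity: 250 GB = 2,000,000 Mb; 257.84 items → 257 complete.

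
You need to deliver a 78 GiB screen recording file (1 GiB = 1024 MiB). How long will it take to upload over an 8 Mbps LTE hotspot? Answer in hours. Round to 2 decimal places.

23.26 hours

File: 78 GiB = 670014.9 Mb.
At 8 Mbps: 670014.9 / 8 = 83751.9 s ≈ 23.3 hours.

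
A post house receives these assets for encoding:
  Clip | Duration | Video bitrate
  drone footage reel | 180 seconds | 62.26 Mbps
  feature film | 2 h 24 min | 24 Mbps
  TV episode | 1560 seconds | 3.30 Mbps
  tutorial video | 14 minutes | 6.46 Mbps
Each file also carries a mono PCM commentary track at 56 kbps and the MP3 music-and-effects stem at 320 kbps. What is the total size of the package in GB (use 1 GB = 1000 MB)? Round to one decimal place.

29.2 GB

Audio total: 56 + 320 = 376 kbps = 0.376 Mbps.
drone footage reel: 62.636 Mbps × 180 s = 11274.5 Mb
feature film: 24.376 Mbps × 8640 s = 210608.6 Mb
TV episode: 3.676 Mbps × 1560 s = 5734.6 Mb
tutorial video: 6.836 Mbps × 840 s = 5742.2 Mb
Total: 233359.9 Mb = 29170.0 MB.
= 29.17 GB.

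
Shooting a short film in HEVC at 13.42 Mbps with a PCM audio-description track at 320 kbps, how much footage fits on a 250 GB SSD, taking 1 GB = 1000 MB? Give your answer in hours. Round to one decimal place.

40.4 hours

Audio: 320 kbps = 0.320 Mbps.
Total bitrate: 13.42 + 0.320 = 13.740 Mbps.
Capacity: 250 GB = 2,000,000 Mb.
Recording time: 2,000,000 / 13.740 = 145,560 s ≈ 40.4 hours.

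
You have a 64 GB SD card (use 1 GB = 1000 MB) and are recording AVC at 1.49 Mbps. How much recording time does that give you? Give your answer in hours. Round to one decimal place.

95.5 hours

Capacity: 64 GB = 512,000 Mb.
Recording time: 512,000 / 1.490 = 343,624 s ≈ 95.5 hours.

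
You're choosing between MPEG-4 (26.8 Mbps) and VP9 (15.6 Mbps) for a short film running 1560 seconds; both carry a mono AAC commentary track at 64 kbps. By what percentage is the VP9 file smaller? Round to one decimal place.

Audio: 64 kbps = 0.064 Mbps.
MPEG-4: 26.864 Mbps × 1560 s = 41907.8 Mb = 4.879 GiB.
VP9: 15.664 Mbps × 1560 s = 24435.8 Mb = 2.845 GiB.
Reduction: (1 − 2.845/4.879) × 100 = 41.69%.

41.7%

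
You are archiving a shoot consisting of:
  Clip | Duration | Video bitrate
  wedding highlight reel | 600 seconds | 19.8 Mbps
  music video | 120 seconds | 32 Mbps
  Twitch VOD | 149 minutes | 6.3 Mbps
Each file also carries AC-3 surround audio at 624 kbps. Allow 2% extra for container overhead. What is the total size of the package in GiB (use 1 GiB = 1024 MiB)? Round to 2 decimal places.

9.27 GiB

Audio: 624 kbps = 0.624 Mbps.
wedding highlight reel: 20.424 Mbps × 600 s × 1.02 = 12499.5 Mb
music video: 32.624 Mbps × 120 s × 1.02 = 3993.2 Mb
Twitch VOD: 6.924 Mbps × 8940 s × 1.02 = 63138.6 Mb
Total: 79631.2 Mb = 9953.9 MB.
= 9.270 GiB.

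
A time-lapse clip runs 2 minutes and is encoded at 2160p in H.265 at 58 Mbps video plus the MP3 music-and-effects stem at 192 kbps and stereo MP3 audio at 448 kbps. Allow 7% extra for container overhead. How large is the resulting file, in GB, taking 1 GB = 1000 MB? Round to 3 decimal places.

0.941 GB

2 min = 120 s
Audio total: 192 + 448 = 640 kbps = 0.640 Mbps.
Total bitrate: 58 + 0.640 = 58.640 Mbps.
Stream data: 58.640 Mbps × 120 s = 7036.8 Mb.
With 7% container overhead: ×1.07.
7,529 Mb ÷ 8 = 941.2 MB → 0.9412 GB.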